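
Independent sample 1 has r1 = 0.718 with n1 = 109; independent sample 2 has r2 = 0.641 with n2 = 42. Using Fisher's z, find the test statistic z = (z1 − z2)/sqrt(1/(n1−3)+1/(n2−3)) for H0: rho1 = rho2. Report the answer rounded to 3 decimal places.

0.767

z1 = atanh(0.718) = 0.903505,  z2 = atanh(0.641) = 0.759869
SE = √(1/(n1−3) + 1/(n2−3)) = √(1/106 + 1/39) = √(0.0094340 + 0.0256410) = √0.0350750 = 0.187283
z = (z1 − z2)/SE = (0.903505 − 0.759869) / 0.187283 = 0.143636 / 0.187283 = 0.767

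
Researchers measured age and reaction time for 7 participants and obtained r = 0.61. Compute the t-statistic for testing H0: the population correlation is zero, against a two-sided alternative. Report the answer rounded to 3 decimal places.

1 − r² = 1 − 0.3721 = 0.6279;  √(1−r²) = 0.792401
√(n−2) = √5 = 2.236068
t = r·√(n−2)/√(1−r²) = 0.61 · 2.236068 / 0.792401 = 1.721

1.721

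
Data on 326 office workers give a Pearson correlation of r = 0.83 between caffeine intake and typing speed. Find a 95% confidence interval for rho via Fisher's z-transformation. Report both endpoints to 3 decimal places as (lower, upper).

(0.793, 0.861)

Fisher z: z_r = atanh(r) = ½·ln((1+0.83)/(1−0.83)) = 1.188136
SE(z) = 1/√(n−3) = 1/√323 = 0.055641
95% ⇒ z* = 1.960; margin = 1.960·0.055641 = 0.109056
CI on z-scale: (1.079080, 1.297192)
Back-transform: tanh(1.079080) = 0.792858, tanh(1.297192) = 0.860999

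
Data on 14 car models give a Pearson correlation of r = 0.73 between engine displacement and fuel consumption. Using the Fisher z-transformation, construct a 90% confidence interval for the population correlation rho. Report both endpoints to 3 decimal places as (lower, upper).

Fisher z: z_r = atanh(r) = ½·ln((1+0.73)/(1−0.73)) = 0.928727
SE(z) = 1/√(n−3) = 1/√11 = 0.301511
90% ⇒ z* = 1.645; margin = 1.645·0.301511 = 0.495986
CI on z-scale: (0.432741, 1.424713)
Back-transform: tanh(0.432741) = 0.407609, tanh(1.424713) = 0.890578

(0.408, 0.891)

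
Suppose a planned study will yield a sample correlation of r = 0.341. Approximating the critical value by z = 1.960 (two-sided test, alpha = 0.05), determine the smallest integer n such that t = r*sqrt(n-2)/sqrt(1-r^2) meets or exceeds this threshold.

32

r√(n−2)/√(1−r²) ≥ 1.960  ⇔  n−2 ≥ (1.960)²·(1−r²)/r²
(1−r²)/r² = (1−0.116281)/0.116281 = 7.5999
n ≥ 2 + 3.8416·7.5999 = 2 + 29.1958 = 31.1958
⌈31.1958⌉ = 32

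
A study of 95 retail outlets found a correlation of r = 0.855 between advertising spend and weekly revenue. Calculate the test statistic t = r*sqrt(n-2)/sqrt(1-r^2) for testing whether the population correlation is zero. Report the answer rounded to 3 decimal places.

t = r·√(n−2) / √(1−r²) with r = 0.855, n = 95
  = 0.855·√93 / √(1 − 0.731025)
  = 0.855·9.643651 / 0.518628
  = 8.245322 / 0.518628 = 15.898

15.898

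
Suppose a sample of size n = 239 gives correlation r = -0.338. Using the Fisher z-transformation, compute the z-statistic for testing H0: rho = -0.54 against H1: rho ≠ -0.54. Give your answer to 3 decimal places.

z_r = atanh(-0.338) = -0.351833,  z_0 = atanh(-0.54) = -0.604156
SE = 1/√(n−3) = 1/√236 = 0.065094
z = (z_r − z_0)/SE = (-0.351833 − (-0.604156)) / 0.065094 = 0.252323 / 0.065094 = 3.876

3.876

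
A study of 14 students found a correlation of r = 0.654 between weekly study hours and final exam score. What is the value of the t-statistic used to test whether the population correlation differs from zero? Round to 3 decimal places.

2.995

t = r·√(n−2) / √(1−r²) with r = 0.654, n = 14
  = 0.654·√12 / √(1 − 0.427716)
  = 0.654·3.464102 / 0.756495
  = 2.265523 / 0.756495 = 2.995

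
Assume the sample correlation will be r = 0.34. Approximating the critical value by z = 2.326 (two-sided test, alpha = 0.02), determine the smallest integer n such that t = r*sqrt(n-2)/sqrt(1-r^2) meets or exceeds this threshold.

r√(n−2)/√(1−r²) ≥ 2.326  ⇔  n−2 ≥ (2.326)²·(1−r²)/r²
(1−r²)/r² = (1−0.1156)/0.1156 = 7.6505
n ≥ 2 + 5.410276·7.6505 = 2 + 41.3913 = 43.3913
⌈43.3913⌉ = 44

44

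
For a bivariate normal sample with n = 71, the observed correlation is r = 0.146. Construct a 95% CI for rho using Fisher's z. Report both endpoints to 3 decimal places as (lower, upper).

z_r = atanh(0.146) = 0.147051;  SE = 1/√(n−3) = 1/√68 = 0.121268
z-limits: 0.147051 ± 1.960·0.121268 = 0.147051 ± 0.237685 = [-0.090634, 0.384736]
ρ-limits: (tanh -0.090634, tanh 0.384736) = (-0.090, 0.367)

(-0.090, 0.367)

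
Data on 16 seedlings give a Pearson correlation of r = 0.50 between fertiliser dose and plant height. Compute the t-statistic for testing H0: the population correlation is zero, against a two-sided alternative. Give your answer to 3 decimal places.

2.160

1 − r² = 1 − 0.2500 = 0.7500;  √(1−r²) = 0.866025
√(n−2) = √14 = 3.741657
t = r·√(n−2)/√(1−r²) = 0.50 · 3.741657 / 0.866025 = 2.160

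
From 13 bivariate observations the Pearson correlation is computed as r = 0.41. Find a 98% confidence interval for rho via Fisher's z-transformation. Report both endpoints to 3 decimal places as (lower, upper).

Fisher z: z_r = atanh(r) = ½·ln((1+0.41)/(1−0.41)) = 0.435611
SE(z) = 1/√(n−3) = 1/√10 = 0.316228
98% ⇒ z* = 2.326; margin = 2.326·0.316228 = 0.735546
CI on z-scale: (-0.299935, 1.171157)
Back-transform: tanh(-0.299935) = -0.291253, tanh(1.171157) = 0.824643

(-0.291, 0.825)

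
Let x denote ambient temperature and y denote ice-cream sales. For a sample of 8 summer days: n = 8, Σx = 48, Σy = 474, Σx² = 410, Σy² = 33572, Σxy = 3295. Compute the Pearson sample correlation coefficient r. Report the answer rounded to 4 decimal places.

Numerator: nΣxy − (Σx)(Σy) = 8·3295 − (48)(474) = 3608
Denominator: √[(nΣx²−(Σx)²)(nΣy²−(Σy)²)]
  nΣx²−(Σx)² = 8·410 − 2304 = 976;  nΣy²−(Σy)² = 8·33572 − 224676 = 43900
  √(976·43900) = √42846400 = 6545.7162
r = 3608 / 6545.7162 = 0.5512

0.5512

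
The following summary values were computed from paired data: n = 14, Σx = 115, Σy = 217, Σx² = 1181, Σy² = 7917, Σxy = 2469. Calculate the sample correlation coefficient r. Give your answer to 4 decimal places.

0.6617

Numerator: nΣxy − (Σx)(Σy) = 14·2469 − (115)(217) = 9611
Denominator: √[(nΣx²−(Σx)²)(nΣy²−(Σy)²)]
  nΣx²−(Σx)² = 14·1181 − 13225 = 3309;  nΣy²−(Σy)² = 14·7917 − 47089 = 63749
  √(3309·63749) = √210945441 = 14523.9609
r = 9611 / 14523.9609 = 0.6617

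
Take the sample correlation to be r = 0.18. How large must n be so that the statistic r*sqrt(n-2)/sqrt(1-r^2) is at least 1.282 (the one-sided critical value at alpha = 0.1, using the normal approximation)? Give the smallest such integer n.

r√(n−2)/√(1−r²) ≥ 1.282  ⇔  n−2 ≥ (1.282)²·(1−r²)/r²
(1−r²)/r² = (1−0.0324)/0.0324 = 29.8642
n ≥ 2 + 1.643524·29.8642 = 2 + 49.0825 = 51.0825
⌈51.0825⌉ = 52

52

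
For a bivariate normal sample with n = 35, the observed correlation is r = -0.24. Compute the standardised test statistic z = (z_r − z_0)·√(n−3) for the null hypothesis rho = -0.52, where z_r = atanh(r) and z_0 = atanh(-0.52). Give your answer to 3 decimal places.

z_r = atanh(-0.24) = -0.244774,  z_0 = atanh(-0.52) = -0.576340
SE = 1/√(n−3) = 1/√32 = 0.176777
z = (z_r − z_0)/SE = (-0.244774 − (-0.576340)) / 0.176777 = 0.331566 / 0.176777 = 1.876

1.876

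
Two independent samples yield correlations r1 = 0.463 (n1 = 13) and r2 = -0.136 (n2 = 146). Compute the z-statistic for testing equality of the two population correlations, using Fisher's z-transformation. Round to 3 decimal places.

1.950

z1 = atanh(0.463) = 0.501123,  z2 = atanh(-0.136) = -0.136848
SE = √(1/(n1−3) + 1/(n2−3)) = √(1/10 + 1/143) = √(0.1000000 + 0.0069930) = √0.1069930 = 0.327098
z = (z1 − z2)/SE = (0.501123 − (-0.136848)) / 0.327098 = 0.637971 / 0.327098 = 1.950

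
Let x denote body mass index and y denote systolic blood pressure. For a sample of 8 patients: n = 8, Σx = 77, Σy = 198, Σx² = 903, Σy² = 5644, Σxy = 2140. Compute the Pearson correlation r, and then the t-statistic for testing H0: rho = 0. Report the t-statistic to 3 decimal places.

2.242

Numerator: nΣxy − (Σx)(Σy) = 8·2140 − (77)(198) = 1874
Denominator: √[(nΣx²−(Σx)²)(nΣy²−(Σy)²)]
  nΣx²−(Σx)² = 8·903 − 5929 = 1295;  nΣy²−(Σy)² = 8·5644 − 39204 = 5948
  √(1295·5948) = √7702660 = 2775.3666
r = 1874 / 2775.3666 = 0.6752
t = r·√(n−2)/√(1−r²) = 0.6752·√6 / √(1−0.455895) = 1.653895 / 0.737635 = 2.242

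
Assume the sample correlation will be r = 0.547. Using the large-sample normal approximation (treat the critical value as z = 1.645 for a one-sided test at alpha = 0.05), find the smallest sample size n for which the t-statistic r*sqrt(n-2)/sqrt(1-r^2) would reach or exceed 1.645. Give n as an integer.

9

Need r·√(n−2)/√(1−r²) ≥ 1.645
√(n−2) ≥ 1.645·√(1−0.299209) / 0.547 = 1.645·0.837133 / 0.547 = 2.5175
n−2 ≥ 6.3378  ⇒  n ≥ 8.3378
Smallest integer n = 9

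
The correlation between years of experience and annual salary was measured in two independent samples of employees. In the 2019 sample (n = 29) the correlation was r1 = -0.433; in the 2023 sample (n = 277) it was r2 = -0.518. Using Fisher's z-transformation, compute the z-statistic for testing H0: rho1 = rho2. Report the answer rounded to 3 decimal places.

0.536

Fisher z-transforms: z1 = atanh(-0.433) = -0.463583, z2 = atanh(-0.518) = -0.573602; difference d = 0.110019
Var(d) = 1/26 + 1/274 = 0.0384615 + 0.0036496 = 0.0421111
z = d/√Var(d) = 0.110019 / √0.0421111 = 0.110019 / 0.205210 = 0.536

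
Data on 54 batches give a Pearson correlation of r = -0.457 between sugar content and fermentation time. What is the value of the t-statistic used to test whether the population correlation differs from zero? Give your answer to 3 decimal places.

t = r·√(n−2) / √(1−r²) with r = -0.457, n = 54
  = -0.457·√52 / √(1 − 0.208849)
  = -0.457·7.211103 / 0.889467
  = -3.295474 / 0.889467 = -3.705

-3.705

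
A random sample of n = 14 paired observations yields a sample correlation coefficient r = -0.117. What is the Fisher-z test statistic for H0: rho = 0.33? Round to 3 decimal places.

-1.527

z_r = atanh(-0.117) = -0.117538,  z_0 = atanh(0.33) = 0.342828
SE = 1/√(n−3) = 1/√11 = 0.301511
z = (z_r − z_0)/SE = (-0.117538 − 0.342828) / 0.301511 = -0.460366 / 0.301511 = -1.527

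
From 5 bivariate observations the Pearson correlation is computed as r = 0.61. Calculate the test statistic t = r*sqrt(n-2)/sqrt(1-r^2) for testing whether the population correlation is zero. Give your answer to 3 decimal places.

1.333

t = r·√(n−2) / √(1−r²) with r = 0.61, n = 5
  = 0.61·√3 / √(1 − 0.3721)
  = 0.61·1.732051 / 0.792401
  = 1.056551 / 0.792401 = 1.333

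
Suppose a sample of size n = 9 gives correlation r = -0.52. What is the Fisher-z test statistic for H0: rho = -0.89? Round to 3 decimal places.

2.071

Fisher z: atanh(-0.52) = -0.576340, atanh(-0.89) = -1.421926
z = (z_r − z_0)·√(n−3) = (-0.576340 − (-1.421926))·√6 = 0.845586 · 2.449490 = 2.071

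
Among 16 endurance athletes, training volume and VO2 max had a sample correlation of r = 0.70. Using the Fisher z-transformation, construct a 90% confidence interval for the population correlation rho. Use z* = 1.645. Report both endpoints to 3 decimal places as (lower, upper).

z_r = atanh(0.70) = 0.867301;  SE = 1/√(n−3) = 1/√13 = 0.277350
z-limits: 0.867301 ± 1.645·0.277350 = 0.867301 ± 0.456241 = [0.411060, 1.323542]
ρ-limits: (tanh 0.411060, tanh 1.323542) = (0.389, 0.868)

(0.389, 0.868)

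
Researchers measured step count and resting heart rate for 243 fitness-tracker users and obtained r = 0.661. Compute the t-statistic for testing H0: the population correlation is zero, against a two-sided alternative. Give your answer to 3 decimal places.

13.675

t = r·√(n−2) / √(1−r²) with r = 0.661, n = 243
  = 0.661·√241 / √(1 − 0.436921)
  = 0.661·15.524175 / 0.750386
  = 10.261480 / 0.750386 = 13.675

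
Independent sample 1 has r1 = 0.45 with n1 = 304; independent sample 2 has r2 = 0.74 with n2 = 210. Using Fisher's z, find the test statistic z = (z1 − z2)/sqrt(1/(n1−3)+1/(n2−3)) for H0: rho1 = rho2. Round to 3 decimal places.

Fisher z-transforms: z1 = atanh(0.45) = 0.484700, z2 = atanh(0.74) = 0.950479; difference d = -0.465779
Var(d) = 1/301 + 1/207 = 0.0033223 + 0.0048309 = 0.0081532
z = d/√Var(d) = -0.465779 / √0.0081532 = -0.465779 / 0.090295 = -5.158

-5.158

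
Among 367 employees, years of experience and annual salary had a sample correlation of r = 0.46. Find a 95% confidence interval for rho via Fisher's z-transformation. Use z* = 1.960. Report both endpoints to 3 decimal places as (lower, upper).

(0.375, 0.537)

z_r = atanh(0.46) = 0.497311;  SE = 1/√(n−3) = 1/√364 = 0.052414
z-limits: 0.497311 ± 1.960·0.052414 = 0.497311 ± 0.102731 = [0.394580, 0.600042]
ρ-limits: (tanh 0.394580, tanh 0.600042) = (0.375, 0.537)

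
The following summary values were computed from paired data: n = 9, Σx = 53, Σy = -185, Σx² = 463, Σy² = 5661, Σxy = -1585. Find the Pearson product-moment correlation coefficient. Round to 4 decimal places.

S_xy = nΣxy − ΣxΣy = 9·(-1585) − 53·(-185) = -14265 − (-9805) = -4460
S_xx = nΣx² − (Σx)² = 9·463 − 53² = 4167 − 2809 = 1358
S_yy = nΣy² − (Σy)² = 9·5661 − (-185)² = 50949 − 34225 = 16724
r = S_xy / √(S_xx·S_yy) = -4460 / √(1358·16724) = -4460 / √22711192 = -4460 / 4765.6261 = -0.9359

-0.9359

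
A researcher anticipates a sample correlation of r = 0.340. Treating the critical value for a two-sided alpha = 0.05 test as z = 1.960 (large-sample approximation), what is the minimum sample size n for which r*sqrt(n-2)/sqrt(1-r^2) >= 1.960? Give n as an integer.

32

r√(n−2)/√(1−r²) ≥ 1.960  ⇔  n−2 ≥ (1.960)²·(1−r²)/r²
(1−r²)/r² = (1−0.115600)/0.115600 = 7.6505
n ≥ 2 + 3.8416·7.6505 = 2 + 29.3902 = 31.3902
⌈31.3902⌉ = 32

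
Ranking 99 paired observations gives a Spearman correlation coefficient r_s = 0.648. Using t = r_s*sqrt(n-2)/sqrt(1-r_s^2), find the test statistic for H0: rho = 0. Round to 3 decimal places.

1 − r_s² = 1 − 0.419904 = 0.580096;  √(1−r_s²) = 0.761640
√(n−2) = √97 = 9.848858
t = r_s·√(n−2)/√(1−r_s²) = 0.648 · 9.848858 / 0.761640 = 8.379

8.379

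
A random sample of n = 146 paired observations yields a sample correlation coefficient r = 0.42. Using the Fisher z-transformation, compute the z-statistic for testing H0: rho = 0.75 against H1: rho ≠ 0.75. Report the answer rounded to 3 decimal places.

-6.281

Fisher z: atanh(0.42) = 0.447692, atanh(0.75) = 0.972955
z = (z_r − z_0)·√(n−3) = (0.447692 − 0.972955)·√143 = -0.525263 · 11.958261 = -6.281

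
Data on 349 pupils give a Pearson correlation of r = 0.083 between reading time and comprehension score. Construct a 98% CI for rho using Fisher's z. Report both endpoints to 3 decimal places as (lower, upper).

(-0.042, 0.205)

z_r = atanh(0.083) = 0.083191;  SE = 1/√(n−3) = 1/√346 = 0.053760
z-limits: 0.083191 ± 2.326·0.053760 = 0.083191 ± 0.125046 = [-0.041855, 0.208237]
ρ-limits: (tanh -0.041855, tanh 0.208237) = (-0.042, 0.205)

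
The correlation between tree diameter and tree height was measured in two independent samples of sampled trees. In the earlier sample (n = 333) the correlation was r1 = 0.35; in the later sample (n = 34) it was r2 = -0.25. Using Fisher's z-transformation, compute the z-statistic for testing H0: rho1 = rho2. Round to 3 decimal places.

z1 = atanh(0.35) = 0.365444,  z2 = atanh(-0.25) = -0.255413
SE = √(1/(n1−3) + 1/(n2−3)) = √(1/330 + 1/31) = √(0.0030303 + 0.0322581) = √0.0352884 = 0.187852
z = (z1 − z2)/SE = (0.365444 − (-0.255413)) / 0.187852 = 0.620857 / 0.187852 = 3.305

3.305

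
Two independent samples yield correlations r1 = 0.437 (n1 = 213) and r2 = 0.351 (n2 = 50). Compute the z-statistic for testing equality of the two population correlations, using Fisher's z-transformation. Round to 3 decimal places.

z1 = atanh(0.437) = 0.468517,  z2 = atanh(0.351) = 0.366584
SE = √(1/(n1−3) + 1/(n2−3)) = √(1/210 + 1/47) = √(0.0047619 + 0.0212766) = √0.0260385 = 0.161364
z = (z1 − z2)/SE = (0.468517 − 0.366584) / 0.161364 = 0.101933 / 0.161364 = 0.632

0.632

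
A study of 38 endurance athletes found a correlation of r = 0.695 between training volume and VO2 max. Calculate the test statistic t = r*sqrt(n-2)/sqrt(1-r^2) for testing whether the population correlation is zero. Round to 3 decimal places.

5.800

t = r·√(n−2) / √(1−r²) with r = 0.695, n = 38
  = 0.695·√36 / √(1 − 0.483025)
  = 0.695·6.000000 / 0.719010
  = 4.170000 / 0.719010 = 5.800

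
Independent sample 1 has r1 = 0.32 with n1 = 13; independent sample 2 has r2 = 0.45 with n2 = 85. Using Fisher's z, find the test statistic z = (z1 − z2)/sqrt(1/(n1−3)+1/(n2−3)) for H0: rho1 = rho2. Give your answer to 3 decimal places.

-0.457

Fisher z-transforms: z1 = atanh(0.32) = 0.331647, z2 = atanh(0.45) = 0.484700; difference d = -0.153053
Var(d) = 1/10 + 1/82 = 0.1000000 + 0.0121951 = 0.1121951
z = d/√Var(d) = -0.153053 / √0.1121951 = -0.153053 / 0.334955 = -0.457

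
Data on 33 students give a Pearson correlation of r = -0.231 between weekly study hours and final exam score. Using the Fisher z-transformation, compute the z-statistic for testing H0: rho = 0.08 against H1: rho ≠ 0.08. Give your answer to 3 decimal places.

Fisher z: atanh(-0.231) = -0.235246, atanh(0.08) = 0.080171
z = (z_r − z_0)·√(n−3) = (-0.235246 − 0.080171)·√30 = -0.315417 · 5.477226 = -1.728

-1.728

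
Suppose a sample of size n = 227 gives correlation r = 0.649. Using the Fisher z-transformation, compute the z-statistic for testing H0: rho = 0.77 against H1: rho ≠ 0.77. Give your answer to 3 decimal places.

z_r = atanh(0.649) = 0.773569,  z_0 = atanh(0.77) = 1.020328
SE = 1/√(n−3) = 1/√224 = 0.066815
z = (z_r − z_0)/SE = (0.773569 − 1.020328) / 0.066815 = -0.246759 / 0.066815 = -3.693

-3.693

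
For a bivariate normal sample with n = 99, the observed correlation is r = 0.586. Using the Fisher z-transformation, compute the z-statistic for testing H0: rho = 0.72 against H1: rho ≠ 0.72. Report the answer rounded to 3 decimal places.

-2.313

Fisher z: atanh(0.586) = 0.671552, atanh(0.72) = 0.907645
z = (z_r − z_0)·√(n−3) = (0.671552 − 0.907645)·√96 = -0.236093 · 9.797959 = -2.313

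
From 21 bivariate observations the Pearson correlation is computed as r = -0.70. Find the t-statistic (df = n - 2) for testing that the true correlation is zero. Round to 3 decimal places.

-4.273

t = r·√(n−2) / √(1−r²) with r = -0.70, n = 21
  = -0.70·√19 / √(1 − 0.4900)
  = -0.70·4.358899 / 0.714143
  = -3.051229 / 0.714143 = -4.273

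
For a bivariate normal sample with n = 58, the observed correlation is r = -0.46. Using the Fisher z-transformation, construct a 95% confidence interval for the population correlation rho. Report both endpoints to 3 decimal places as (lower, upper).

(-0.642, -0.229)

Fisher z: z_r = atanh(r) = ½·ln((1+(-0.46))/(1−(-0.46))) = -0.497311
SE(z) = 1/√(n−3) = 1/√55 = 0.134840
95% ⇒ z* = 1.960; margin = 1.960·0.134840 = 0.264286
CI on z-scale: (-0.761597, -0.233025)
Back-transform: tanh(-0.761597) = -0.642017, tanh(-0.233025) = -0.228897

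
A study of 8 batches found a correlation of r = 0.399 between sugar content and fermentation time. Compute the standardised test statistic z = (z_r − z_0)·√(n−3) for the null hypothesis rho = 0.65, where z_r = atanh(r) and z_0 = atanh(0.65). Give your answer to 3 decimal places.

-0.789

z_r = atanh(0.399) = 0.422459,  z_0 = atanh(0.65) = 0.775299
SE = 1/√(n−3) = 1/√5 = 0.447214
z = (z_r − z_0)/SE = (0.422459 − 0.775299) / 0.447214 = -0.352840 / 0.447214 = -0.789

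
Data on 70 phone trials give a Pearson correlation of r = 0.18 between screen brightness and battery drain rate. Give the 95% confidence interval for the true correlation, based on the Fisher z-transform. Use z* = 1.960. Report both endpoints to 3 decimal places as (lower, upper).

(-0.057, 0.398)

z_r = atanh(0.18) = 0.181983;  SE = 1/√(n−3) = 1/√67 = 0.122169
z-limits: 0.181983 ± 1.960·0.122169 = 0.181983 ± 0.239451 = [-0.057468, 0.421434]
ρ-limits: (tanh -0.057468, tanh 0.421434) = (-0.057, 0.398)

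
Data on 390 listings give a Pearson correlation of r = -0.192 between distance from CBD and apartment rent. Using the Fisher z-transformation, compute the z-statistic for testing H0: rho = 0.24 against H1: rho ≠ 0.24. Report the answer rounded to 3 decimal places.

Fisher z: atanh(-0.192) = -0.194413, atanh(0.24) = 0.244774
z = (z_r − z_0)·√(n−3) = (-0.194413 − 0.244774)·√387 = -0.439187 · 19.672316 = -8.640

-8.640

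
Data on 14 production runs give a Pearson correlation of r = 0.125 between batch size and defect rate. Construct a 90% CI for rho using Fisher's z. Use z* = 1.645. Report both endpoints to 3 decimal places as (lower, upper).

(-0.354, 0.552)

z_r = atanh(0.125) = 0.125657;  SE = 1/√(n−3) = 1/√11 = 0.301511
z-limits: 0.125657 ± 1.645·0.301511 = 0.125657 ± 0.495986 = [-0.370329, 0.621643]
ρ-limits: (tanh -0.370329, tanh 0.621643) = (-0.354, 0.552)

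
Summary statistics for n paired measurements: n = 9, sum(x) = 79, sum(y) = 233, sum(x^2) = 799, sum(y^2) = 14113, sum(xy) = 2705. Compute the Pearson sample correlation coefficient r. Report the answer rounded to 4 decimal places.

0.7144

Numerator: nΣxy − (Σx)(Σy) = 9·2705 − (79)(233) = 5938
Denominator: √[(nΣx²−(Σx)²)(nΣy²−(Σy)²)]
  nΣx²−(Σx)² = 9·799 − 6241 = 950;  nΣy²−(Σy)² = 9·14113 − 54289 = 72728
  √(950·72728) = √69091600 = 8312.1357
r = 5938 / 8312.1357 = 0.7144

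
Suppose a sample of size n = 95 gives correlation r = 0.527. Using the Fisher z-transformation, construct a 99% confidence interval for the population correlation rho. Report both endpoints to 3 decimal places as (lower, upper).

(0.307, 0.693)

z_r = atanh(0.527) = 0.585982;  SE = 1/√(n−3) = 1/√92 = 0.104257
z-limits: 0.585982 ± 2.576·0.104257 = 0.585982 ± 0.268566 = [0.317416, 0.854548]
ρ-limits: (tanh 0.317416, tanh 0.854548) = (0.307, 0.693)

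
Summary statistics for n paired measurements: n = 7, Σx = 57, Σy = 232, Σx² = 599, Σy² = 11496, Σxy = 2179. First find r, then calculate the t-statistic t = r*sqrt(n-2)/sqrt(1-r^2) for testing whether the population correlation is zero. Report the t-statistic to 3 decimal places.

0.989

Numerator: nΣxy − (Σx)(Σy) = 7·2179 − (57)(232) = 2029
Denominator: √[(nΣx²−(Σx)²)(nΣy²−(Σy)²)]
  nΣx²−(Σx)² = 7·599 − 3249 = 944;  nΣy²−(Σy)² = 7·11496 − 53824 = 26648
  √(944·26648) = √25155712 = 5015.5470
r = 2029 / 5015.5470 = 0.4045
t = r·√(n−2)/√(1−r²) = 0.4045·√5 / √(1−0.163620) = 0.904489 / 0.914538 = 0.989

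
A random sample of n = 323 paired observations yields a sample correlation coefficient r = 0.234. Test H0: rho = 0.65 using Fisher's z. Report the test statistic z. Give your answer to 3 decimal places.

z_r = atanh(0.234) = 0.238417,  z_0 = atanh(0.65) = 0.775299
SE = 1/√(n−3) = 1/√320 = 0.055902
z = (z_r − z_0)/SE = (0.238417 − 0.775299) / 0.055902 = -0.536882 / 0.055902 = -9.604

-9.604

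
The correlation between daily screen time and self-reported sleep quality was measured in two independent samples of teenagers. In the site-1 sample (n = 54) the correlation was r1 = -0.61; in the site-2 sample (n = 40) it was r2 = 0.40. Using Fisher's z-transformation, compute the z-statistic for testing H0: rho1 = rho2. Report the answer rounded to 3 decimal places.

z1 = atanh(-0.61) = -0.708921,  z2 = atanh(0.40) = 0.423649
SE = √(1/(n1−3) + 1/(n2−3)) = √(1/51 + 1/37) = √(0.0196078 + 0.0270270) = √0.0466348 = 0.215951
z = (z1 − z2)/SE = (-0.708921 − 0.423649) / 0.215951 = -1.132570 / 0.215951 = -5.245

-5.245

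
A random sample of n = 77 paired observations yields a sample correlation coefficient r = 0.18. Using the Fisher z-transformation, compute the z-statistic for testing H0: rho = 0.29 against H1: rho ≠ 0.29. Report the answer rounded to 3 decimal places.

-1.003

Fisher z: atanh(0.18) = 0.181983, atanh(0.29) = 0.298566
z = (z_r − z_0)·√(n−3) = (0.181983 − 0.298566)·√74 = -0.116583 · 8.602325 = -1.003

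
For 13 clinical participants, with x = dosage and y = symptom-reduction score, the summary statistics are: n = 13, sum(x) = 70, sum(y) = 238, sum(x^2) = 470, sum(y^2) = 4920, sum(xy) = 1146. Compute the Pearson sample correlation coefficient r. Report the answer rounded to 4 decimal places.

-0.5922

S_xy = nΣxy − ΣxΣy = 13·1146 − 70·238 = 14898 − 16660 = -1762
S_xx = nΣx² − (Σx)² = 13·470 − 70² = 6110 − 4900 = 1210
S_yy = nΣy² − (Σy)² = 13·4920 − 238² = 63960 − 56644 = 7316
r = S_xy / √(S_xx·S_yy) = -1762 / √(1210·7316) = -1762 / √8852360 = -1762 / 2975.2916 = -0.5922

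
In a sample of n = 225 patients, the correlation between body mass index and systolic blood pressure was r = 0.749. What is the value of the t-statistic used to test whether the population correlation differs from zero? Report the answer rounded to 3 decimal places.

16.881

1 − r² = 1 − 0.561001 = 0.438999;  √(1−r²) = 0.662570
√(n−2) = √223 = 14.933185
t = r·√(n−2)/√(1−r²) = 0.749 · 14.933185 / 0.662570 = 16.881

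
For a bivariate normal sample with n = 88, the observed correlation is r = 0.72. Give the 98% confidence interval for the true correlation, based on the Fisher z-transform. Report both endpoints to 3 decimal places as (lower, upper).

(0.575, 0.821)

z_r = atanh(0.72) = 0.907645;  SE = 1/√(n−3) = 1/√85 = 0.108465
z-limits: 0.907645 ± 2.326·0.108465 = 0.907645 ± 0.252290 = [0.655355, 1.159935]
ρ-limits: (tanh 0.655355, tanh 1.159935) = (0.575, 0.821)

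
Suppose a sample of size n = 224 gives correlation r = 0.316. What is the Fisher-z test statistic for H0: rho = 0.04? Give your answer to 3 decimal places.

z_r = atanh(0.316) = 0.327197,  z_0 = atanh(0.04) = 0.040021
SE = 1/√(n−3) = 1/√221 = 0.067267
z = (z_r − z_0)/SE = (0.327197 − 0.040021) / 0.067267 = 0.287176 / 0.067267 = 4.269

4.269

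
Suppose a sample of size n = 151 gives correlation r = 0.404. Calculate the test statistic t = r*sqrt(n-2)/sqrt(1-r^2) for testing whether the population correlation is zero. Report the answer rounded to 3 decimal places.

t = r·√(n−2) / √(1−r²) with r = 0.404, n = 151
  = 0.404·√149 / √(1 − 0.163216)
  = 0.404·12.206556 / 0.914759
  = 4.931449 / 0.914759 = 5.391

5.391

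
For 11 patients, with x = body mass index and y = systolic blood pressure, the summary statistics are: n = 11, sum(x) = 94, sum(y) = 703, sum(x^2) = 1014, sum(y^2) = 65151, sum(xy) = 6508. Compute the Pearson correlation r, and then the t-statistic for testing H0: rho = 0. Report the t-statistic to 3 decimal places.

S_xy = nΣxy − ΣxΣy = 11·6508 − 94·703 = 71588 − 66082 = 5506
S_xx = nΣx² − (Σx)² = 11·1014 − 94² = 11154 − 8836 = 2318
S_yy = nΣy² − (Σy)² = 11·65151 − 703² = 716661 − 494209 = 222452
r = S_xy / √(S_xx·S_yy) = 5506 / √(2318·222452) = 5506 / √515643736 = 5506 / 22707.7902 = 0.2425
t = r·√(n−2)/√(1−r²) = 0.2425·√9 / √(1−0.058806) = 0.727500 / 0.970152 = 0.750

0.750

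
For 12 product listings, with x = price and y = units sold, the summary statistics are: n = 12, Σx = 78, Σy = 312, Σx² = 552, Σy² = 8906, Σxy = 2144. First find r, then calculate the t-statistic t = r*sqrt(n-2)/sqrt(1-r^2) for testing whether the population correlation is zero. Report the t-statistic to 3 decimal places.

S_xy = nΣxy − ΣxΣy = 12·2144 − 78·312 = 25728 − 24336 = 1392
S_xx = nΣx² − (Σx)² = 12·552 − 78² = 6624 − 6084 = 540
S_yy = nΣy² − (Σy)² = 12·8906 − 312² = 106872 − 97344 = 9528
r = S_xy / √(S_xx·S_yy) = 1392 / √(540·9528) = 1392 / √5145120 = 1392 / 2268.2857 = 0.6137
t = r·√(n−2)/√(1−r²) = 0.6137·√10 / √(1−0.376628) = 1.940690 / 0.789539 = 2.458

2.458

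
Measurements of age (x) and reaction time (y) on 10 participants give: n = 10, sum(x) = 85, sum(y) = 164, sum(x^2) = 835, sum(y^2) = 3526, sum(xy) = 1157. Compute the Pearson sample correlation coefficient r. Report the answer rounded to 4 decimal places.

-0.7726

S_xy = nΣxy − ΣxΣy = 10·1157 − 85·164 = 11570 − 13940 = -2370
S_xx = nΣx² − (Σx)² = 10·835 − 85² = 8350 − 7225 = 1125
S_yy = nΣy² − (Σy)² = 10·3526 − 164² = 35260 − 26896 = 8364
r = S_xy / √(S_xx·S_yy) = -2370 / √(1125·8364) = -2370 / √9409500 = -2370 / 3067.4908 = -0.7726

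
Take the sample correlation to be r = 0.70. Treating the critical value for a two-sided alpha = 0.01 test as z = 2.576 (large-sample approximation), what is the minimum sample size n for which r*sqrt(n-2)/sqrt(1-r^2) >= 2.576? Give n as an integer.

r√(n−2)/√(1−r²) ≥ 2.576  ⇔  n−2 ≥ (2.576)²·(1−r²)/r²
(1−r²)/r² = (1−0.4900)/0.4900 = 1.0408
n ≥ 2 + 6.635776·1.0408 = 2 + 6.9065 = 8.9065
⌈8.9065⌉ = 9

9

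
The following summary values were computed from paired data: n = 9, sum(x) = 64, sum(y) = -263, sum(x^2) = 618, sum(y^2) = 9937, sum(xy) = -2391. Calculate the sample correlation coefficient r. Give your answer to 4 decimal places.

-0.8599

S_xy = nΣxy − ΣxΣy = 9·(-2391) − 64·(-263) = -21519 − (-16832) = -4687
S_xx = nΣx² − (Σx)² = 9·618 − 64² = 5562 − 4096 = 1466
S_yy = nΣy² − (Σy)² = 9·9937 − (-263)² = 89433 − 69169 = 20264
r = S_xy / √(S_xx·S_yy) = -4687 / √(1466·20264) = -4687 / √29707024 = -4687 / 5450.4150 = -0.8599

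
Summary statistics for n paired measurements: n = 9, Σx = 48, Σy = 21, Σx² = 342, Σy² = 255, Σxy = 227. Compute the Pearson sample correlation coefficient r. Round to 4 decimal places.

S_xy = nΣxy − ΣxΣy = 9·227 − 48·21 = 2043 − 1008 = 1035
S_xx = nΣx² − (Σx)² = 9·342 − 48² = 3078 − 2304 = 774
S_yy = nΣy² − (Σy)² = 9·255 − 21² = 2295 − 441 = 1854
r = S_xy / √(S_xx·S_yy) = 1035 / √(774·1854) = 1035 / √1434996 = 1035 / 1197.9132 = 0.8640

0.8640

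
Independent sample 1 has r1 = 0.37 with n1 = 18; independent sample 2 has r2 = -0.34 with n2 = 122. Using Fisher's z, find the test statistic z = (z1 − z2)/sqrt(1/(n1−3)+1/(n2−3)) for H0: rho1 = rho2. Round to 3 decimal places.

2.710

Fisher z-transforms: z1 = atanh(0.37) = 0.388423, z2 = atanh(-0.34) = -0.354093; difference d = 0.742516
Var(d) = 1/15 + 1/119 = 0.0666667 + 0.0084034 = 0.0750701
z = d/√Var(d) = 0.742516 / √0.0750701 = 0.742516 / 0.273989 = 2.710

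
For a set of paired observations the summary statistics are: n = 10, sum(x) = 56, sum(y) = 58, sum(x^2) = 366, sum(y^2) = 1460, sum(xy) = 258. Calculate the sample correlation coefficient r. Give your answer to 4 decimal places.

-0.2753

Numerator: nΣxy − (Σx)(Σy) = 10·258 − (56)(58) = -668
Denominator: √[(nΣx²−(Σx)²)(nΣy²−(Σy)²)]
  nΣx²−(Σx)² = 10·366 − 3136 = 524;  nΣy²−(Σy)² = 10·1460 − 3364 = 11236
  √(524·11236) = √5887664 = 2426.4509
r = -668 / 2426.4509 = -0.2753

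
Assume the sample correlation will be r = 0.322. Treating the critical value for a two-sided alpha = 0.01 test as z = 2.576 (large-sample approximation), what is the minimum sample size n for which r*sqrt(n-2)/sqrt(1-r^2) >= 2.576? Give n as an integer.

Need r·√(n−2)/√(1−r²) ≥ 2.576
√(n−2) ≥ 2.576·√(1−0.103684) / 0.322 = 2.576·0.946740 / 0.322 = 7.5739
n−2 ≥ 57.3640  ⇒  n ≥ 59.3640
Smallest integer n = 60

60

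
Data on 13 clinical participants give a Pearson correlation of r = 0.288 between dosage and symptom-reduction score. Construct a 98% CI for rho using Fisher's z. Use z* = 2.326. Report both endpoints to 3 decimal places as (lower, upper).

(-0.413, 0.775)

z_r = atanh(0.288) = 0.296384;  SE = 1/√(n−3) = 1/√10 = 0.316228
z-limits: 0.296384 ± 2.326·0.316228 = 0.296384 ± 0.735546 = [-0.439162, 1.031930]
ρ-limits: (tanh -0.439162, tanh 1.031930) = (-0.413, 0.775)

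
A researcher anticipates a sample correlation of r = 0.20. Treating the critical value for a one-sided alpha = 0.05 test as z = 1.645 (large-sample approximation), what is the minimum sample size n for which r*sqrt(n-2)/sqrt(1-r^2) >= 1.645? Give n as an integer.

Need r·√(n−2)/√(1−r²) ≥ 1.645
√(n−2) ≥ 1.645·√(1−0.0400) / 0.20 = 1.645·0.979796 / 0.20 = 8.0588
n−2 ≥ 64.9443  ⇒  n ≥ 66.9443
Smallest integer n = 67

67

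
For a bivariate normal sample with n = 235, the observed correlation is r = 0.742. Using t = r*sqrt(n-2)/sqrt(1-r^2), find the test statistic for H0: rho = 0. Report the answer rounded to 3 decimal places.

16.895

t = r·√(n−2) / √(1−r²) with r = 0.742, n = 235
  = 0.742·√233 / √(1 − 0.550564)
  = 0.742·15.264338 / 0.670400
  = 11.326139 / 0.670400 = 16.895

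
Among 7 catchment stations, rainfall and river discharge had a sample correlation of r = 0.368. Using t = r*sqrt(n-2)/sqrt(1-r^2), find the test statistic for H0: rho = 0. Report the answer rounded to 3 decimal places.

0.885

1 − r² = 1 − 0.135424 = 0.864576;  √(1−r²) = 0.929826
√(n−2) = √5 = 2.236068
t = r·√(n−2)/√(1−r²) = 0.368 · 2.236068 / 0.929826 = 0.885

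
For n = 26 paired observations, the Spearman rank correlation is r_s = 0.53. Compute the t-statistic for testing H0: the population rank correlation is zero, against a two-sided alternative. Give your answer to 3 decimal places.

3.062

t = r_s·√(n−2) / √(1−r_s²) with r_s = 0.53, n = 26
  = 0.53·√24 / √(1 − 0.2809)
  = 0.53·4.898979 / 0.847998
  = 2.596459 / 0.847998 = 3.062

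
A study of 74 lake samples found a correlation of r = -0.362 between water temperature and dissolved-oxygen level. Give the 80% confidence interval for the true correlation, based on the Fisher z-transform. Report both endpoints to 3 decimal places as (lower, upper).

(-0.486, -0.223)

z_r = atanh(-0.362) = -0.379186;  SE = 1/√(n−3) = 1/√71 = 0.118678
z-limits: -0.379186 ± 1.282·0.118678 = -0.379186 ± 0.152145 = [-0.531331, -0.227041]
ρ-limits: (tanh -0.531331, tanh -0.227041) = (-0.486, -0.223)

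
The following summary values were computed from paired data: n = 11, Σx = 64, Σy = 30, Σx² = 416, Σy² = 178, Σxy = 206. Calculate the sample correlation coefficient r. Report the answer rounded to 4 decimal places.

S_xy = nΣxy − ΣxΣy = 11·206 − 64·30 = 2266 − 1920 = 346
S_xx = nΣx² − (Σx)² = 11·416 − 64² = 4576 − 4096 = 480
S_yy = nΣy² − (Σy)² = 11·178 − 30² = 1958 − 900 = 1058
r = S_xy / √(S_xx·S_yy) = 346 / √(480·1058) = 346 / √507840 = 346 / 712.6289 = 0.4855

0.4855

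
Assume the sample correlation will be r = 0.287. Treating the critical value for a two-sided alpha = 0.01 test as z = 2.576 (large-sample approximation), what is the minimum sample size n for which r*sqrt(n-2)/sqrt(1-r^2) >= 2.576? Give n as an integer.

76

Need r·√(n−2)/√(1−r²) ≥ 2.576
√(n−2) ≥ 2.576·√(1−0.082369) / 0.287 = 2.576·0.957931 / 0.287 = 8.5980
n−2 ≥ 73.9256  ⇒  n ≥ 75.9256
Smallest integer n = 76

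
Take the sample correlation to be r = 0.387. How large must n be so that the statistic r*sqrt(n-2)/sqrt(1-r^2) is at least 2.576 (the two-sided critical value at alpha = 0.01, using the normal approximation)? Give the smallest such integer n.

Need r·√(n−2)/√(1−r²) ≥ 2.576
√(n−2) ≥ 2.576·√(1−0.149769) / 0.387 = 2.576·0.922080 / 0.387 = 6.1377
n−2 ≥ 37.6714  ⇒  n ≥ 39.6714
Smallest integer n = 40

40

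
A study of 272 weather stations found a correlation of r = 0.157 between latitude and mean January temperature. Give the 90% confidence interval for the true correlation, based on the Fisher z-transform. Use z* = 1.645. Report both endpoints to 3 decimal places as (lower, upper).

z_r = atanh(0.157) = 0.158309;  SE = 1/√(n−3) = 1/√269 = 0.060971
z-limits: 0.158309 ± 1.645·0.060971 = 0.158309 ± 0.100297 = [0.058012, 0.258606]
ρ-limits: (tanh 0.058012, tanh 0.258606) = (0.058, 0.253)

(0.058, 0.253)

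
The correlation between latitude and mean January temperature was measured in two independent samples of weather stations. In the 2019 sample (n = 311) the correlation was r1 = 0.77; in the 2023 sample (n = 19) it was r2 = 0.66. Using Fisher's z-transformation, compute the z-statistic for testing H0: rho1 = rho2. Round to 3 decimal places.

Fisher z-transforms: z1 = atanh(0.77) = 1.020328, z2 = atanh(0.66) = 0.792814; difference d = 0.227514
Var(d) = 1/308 + 1/16 = 0.0032468 + 0.0625000 = 0.0657468
z = d/√Var(d) = 0.227514 / √0.0657468 = 0.227514 / 0.256411 = 0.887

0.887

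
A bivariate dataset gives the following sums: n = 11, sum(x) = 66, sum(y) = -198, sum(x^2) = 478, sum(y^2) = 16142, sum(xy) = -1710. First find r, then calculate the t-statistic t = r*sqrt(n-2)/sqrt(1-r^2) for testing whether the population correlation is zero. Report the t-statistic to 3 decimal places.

-1.798

Numerator: nΣxy − (Σx)(Σy) = 11·(-1710) − (66)(-198) = -5742
Denominator: √[(nΣx²−(Σx)²)(nΣy²−(Σy)²)]
  nΣx²−(Σx)² = 11·478 − 4356 = 902;  nΣy²−(Σy)² = 11·16142 − 39204 = 138358
  √(902·138358) = √124798916 = 11171.3435
r = -5742 / 11171.3435 = -0.5140
t = r·√(n−2)/√(1−r²) = -0.5140·√9 / √(1−0.264196) = -1.542000 / 0.857790 = -1.798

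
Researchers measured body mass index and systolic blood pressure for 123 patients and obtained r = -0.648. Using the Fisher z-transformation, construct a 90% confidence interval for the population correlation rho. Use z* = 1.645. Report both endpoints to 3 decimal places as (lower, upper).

(-0.727, -0.552)

z_r = atanh(-0.648) = -0.771843;  SE = 1/√(n−3) = 1/√120 = 0.091287
z-limits: -0.771843 ± 1.645·0.091287 = -0.771843 ± 0.150167 = [-0.922010, -0.621676]
ρ-limits: (tanh -0.922010, tanh -0.621676) = (-0.727, -0.552)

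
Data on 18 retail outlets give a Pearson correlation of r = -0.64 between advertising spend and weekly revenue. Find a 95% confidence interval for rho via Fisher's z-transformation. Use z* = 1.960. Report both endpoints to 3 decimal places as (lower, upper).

(-0.852, -0.247)

z_r = atanh(-0.64) = -0.758174;  SE = 1/√(n−3) = 1/√15 = 0.258199
z-limits: -0.758174 ± 1.960·0.258199 = -0.758174 ± 0.506070 = [-1.264244, -0.252104]
ρ-limits: (tanh -1.264244, tanh -0.252104) = (-0.852, -0.247)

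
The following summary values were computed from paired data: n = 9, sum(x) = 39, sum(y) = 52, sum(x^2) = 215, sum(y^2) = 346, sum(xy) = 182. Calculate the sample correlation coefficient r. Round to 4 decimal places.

Numerator: nΣxy − (Σx)(Σy) = 9·182 − (39)(52) = -390
Denominator: √[(nΣx²−(Σx)²)(nΣy²−(Σy)²)]
  nΣx²−(Σx)² = 9·215 − 1521 = 414;  nΣy²−(Σy)² = 9·346 − 2704 = 410
  √(414·410) = √169740 = 411.9951
r = -390 / 411.9951 = -0.9466

-0.9466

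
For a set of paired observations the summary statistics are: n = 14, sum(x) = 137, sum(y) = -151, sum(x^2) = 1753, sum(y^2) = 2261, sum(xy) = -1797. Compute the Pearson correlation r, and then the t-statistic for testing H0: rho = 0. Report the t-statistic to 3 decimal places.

S_xy = nΣxy − ΣxΣy = 14·(-1797) − 137·(-151) = -25158 − (-20687) = -4471
S_xx = nΣx² − (Σx)² = 14·1753 − 137² = 24542 − 18769 = 5773
S_yy = nΣy² − (Σy)² = 14·2261 − (-151)² = 31654 − 22801 = 8853
r = S_xy / √(S_xx·S_yy) = -4471 / √(5773·8853) = -4471 / √51108369 = -4471 / 7149.0117 = -0.6254
t = r·√(n−2)/√(1−r²) = -0.6254·√12 / √(1−0.391125) = -2.166449 / 0.780304 = -2.776

-2.776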